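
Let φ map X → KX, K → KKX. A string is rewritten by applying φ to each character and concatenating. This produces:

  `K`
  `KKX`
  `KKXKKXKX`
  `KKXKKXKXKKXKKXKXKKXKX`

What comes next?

Applying the rule to each of the 21 symbols of KKXKKXKXKKXKKXKXKKXKX gives the pieces KKX KKX KX KKX KKX KX KKX KX KKX KKX KX KKX KKX KX KKX KX KKX KKX KX KKX KX, which concatenate to the answer.

KKXKKXKXKKXKKXKXKKXKXKKXKKXKXKKXKKXKXKKXKXKKXKKXKXKKXKX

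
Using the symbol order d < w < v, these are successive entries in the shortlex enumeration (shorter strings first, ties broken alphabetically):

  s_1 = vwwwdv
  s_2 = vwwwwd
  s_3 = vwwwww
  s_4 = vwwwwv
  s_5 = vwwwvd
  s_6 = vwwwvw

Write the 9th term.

Continuing the enumeration 3 steps past vwwwvw: vwwwvw → vwwwvv → vwwvdd → (answer).

vwwvdw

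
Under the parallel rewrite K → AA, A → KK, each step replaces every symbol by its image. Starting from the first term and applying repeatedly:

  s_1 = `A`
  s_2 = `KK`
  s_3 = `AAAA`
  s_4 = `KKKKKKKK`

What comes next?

AAAAAAAAAAAAAAAA

Rewriting each symbol of KKKKKKKK: K→AA, K→AA, K→AA, K→AA, K→AA, K→AA, K→AA, K→AA, which concatenates to AA AA AA AA AA AA AA AA.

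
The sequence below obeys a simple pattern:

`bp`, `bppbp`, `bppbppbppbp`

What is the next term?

bppbppbppbppbppbppbppbp

Every step duplicates the string with 'p' between the halves.
So the next term is two copies of bppbppbppbp with 'p' between the halves.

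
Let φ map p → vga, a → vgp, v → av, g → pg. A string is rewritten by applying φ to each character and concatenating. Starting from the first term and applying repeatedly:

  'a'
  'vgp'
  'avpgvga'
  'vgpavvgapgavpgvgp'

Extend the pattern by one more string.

φ(vgpavvgapgavpgvgp) expands symbol-by-symbol to av pg vga vgp av av pg vgp vga pg vgp av vga pg av pg vga; joining the 17 pieces gives the next term.

avpgvgavgpavavpgvgpvgapgvgpavvgapgavpgvga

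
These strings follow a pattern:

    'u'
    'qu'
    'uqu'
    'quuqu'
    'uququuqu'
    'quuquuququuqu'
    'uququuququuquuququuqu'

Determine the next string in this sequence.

quuquuququuquuququuququuquuququuqu

Each term (from the third on) is the two preceding terms concatenated in order: term 3 = u·qu = uqu.
The next term joins quuquuququuqu and uququuququuquuququuqu.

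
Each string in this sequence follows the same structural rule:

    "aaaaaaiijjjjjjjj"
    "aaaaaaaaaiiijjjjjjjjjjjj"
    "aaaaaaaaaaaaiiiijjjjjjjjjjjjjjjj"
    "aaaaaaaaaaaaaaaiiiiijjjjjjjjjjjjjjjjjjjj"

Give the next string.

aaaaaaaaaaaaaaaaaaiiiiiijjjjjjjjjjjjjjjjjjjjjjjj

Reading off run lengths: a runs 6, 9, 12, 15; i runs 2, 3, 4, 5; j runs 8, 12, 16, 20 — each is linear in n, where the shown terms are n = 2, 3, 4, 5.
At n = 6 the blocks have lengths 18, 6, 24.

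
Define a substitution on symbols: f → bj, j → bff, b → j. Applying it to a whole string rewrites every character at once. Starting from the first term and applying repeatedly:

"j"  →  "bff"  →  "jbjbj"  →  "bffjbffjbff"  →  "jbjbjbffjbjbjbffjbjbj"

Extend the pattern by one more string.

bffjbffjbffjbjbjbffjbffjbffjbjbjbffjbffjbff

φ(jbjbjbffjbjbjbffjbjbj) expands symbol-by-symbol to bff j bff j bff j bj bj bff j bff j bff j bj bj bff j bff j bff; joining the 21 pieces gives the next term.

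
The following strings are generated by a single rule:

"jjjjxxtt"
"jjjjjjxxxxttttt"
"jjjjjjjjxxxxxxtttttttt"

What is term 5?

Reading off run lengths: j runs 4, 6, 8; x runs 2, 4, 6; t runs 2, 5, 8 — each is linear in n (n = 1, 2, …).
At n = 5 the blocks have lengths 12, 10, 14.

jjjjjjjjjjjjxxxxxxxxxxtttttttttttttt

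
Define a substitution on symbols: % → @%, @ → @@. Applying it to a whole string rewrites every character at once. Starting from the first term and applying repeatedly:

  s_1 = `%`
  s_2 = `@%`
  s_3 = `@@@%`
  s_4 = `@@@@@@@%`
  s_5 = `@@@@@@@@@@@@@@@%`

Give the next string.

Rewriting the 16 symbols of @@@@@@@@@@@@@@@% one by one yields @@ @@ @@ @@ @@ @@ @@ @@ @@ @@ @@ @@ @@ @@ @@ @%; concatenated:

@@@@@@@@@@@@@@@@@@@@@@@@@@@@@@@%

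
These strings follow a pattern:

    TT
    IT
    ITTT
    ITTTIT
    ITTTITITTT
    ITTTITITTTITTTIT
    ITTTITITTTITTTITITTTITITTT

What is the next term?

ITTTITITTTITTTITITTTITITTTITTTITITTTITTTIT

Each term (from the third on) is the previous term followed by the one before it: term 3 = IT·TT = ITTT.
Continuing: ITTTITITTTITTTITITTTITITTT · ITTTITITTTITTTIT gives term 8.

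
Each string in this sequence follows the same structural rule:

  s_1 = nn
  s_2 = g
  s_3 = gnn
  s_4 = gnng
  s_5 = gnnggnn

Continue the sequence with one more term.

This is a Fibonacci-style word recurrence s(k) = s(k−1)·s(k−2): e.g. g·nn = gnn.
The next term joins gnnggnn and gnng.

gnnggnngnng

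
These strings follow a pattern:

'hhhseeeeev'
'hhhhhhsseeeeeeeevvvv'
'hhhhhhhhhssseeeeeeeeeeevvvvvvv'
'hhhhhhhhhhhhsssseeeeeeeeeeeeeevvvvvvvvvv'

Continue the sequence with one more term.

hhhhhhhhhhhhhhhssssseeeeeeeeeeeeeeeeevvvvvvvvvvvvv

Reading off run lengths: h runs 3, 6, 9, 12; s runs 1, 2, 3, 4; e runs 5, 8, 11, 14; v runs 1, 4, 7, 10 — each is linear in n (n = 1, 2, …).
For the next term, n = 5, so the run lengths are 15, 5, 17, 13.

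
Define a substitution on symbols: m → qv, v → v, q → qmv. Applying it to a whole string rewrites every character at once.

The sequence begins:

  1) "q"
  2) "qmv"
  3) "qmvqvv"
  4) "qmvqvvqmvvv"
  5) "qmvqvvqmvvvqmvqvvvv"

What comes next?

Rewriting the 19 symbols of qmvqvvqmvvvqmvqvvvv one by one yields qmv qv v qmv v v qmv qv v v v qmv qv v qmv v v v v; concatenated:

qmvqvvqmvvvqmvqvvvvqmvqvvqmvvvvv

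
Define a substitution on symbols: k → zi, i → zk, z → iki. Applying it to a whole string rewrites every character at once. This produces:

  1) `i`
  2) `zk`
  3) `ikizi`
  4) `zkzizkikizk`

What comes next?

ikiziikizkikizizkzizkikizi

Apply φ to zkzizkikizk symbol by symbol: z→iki, k→zi, z→iki, i→zk, z→iki, k→zi, i→zk, k→zi, i→zk, z→iki, k→zi; joined: iki zi iki zk iki zi zk zi zk iki zi.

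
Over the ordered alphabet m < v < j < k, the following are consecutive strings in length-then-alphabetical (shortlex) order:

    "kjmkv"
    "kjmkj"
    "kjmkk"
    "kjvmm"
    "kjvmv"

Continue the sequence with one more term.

The successor of kjvmv increments the rightmost position that isn't already k and resets every position after it to m.

kjvmj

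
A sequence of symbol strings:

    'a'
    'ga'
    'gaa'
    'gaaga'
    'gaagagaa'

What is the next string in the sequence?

gaagagaagaaga

From term 3 onward, concatenate the last term with the second-to-last: ga·a = gaa, gaa·ga = gaaga, …
The next term joins gaagagaa and gaaga.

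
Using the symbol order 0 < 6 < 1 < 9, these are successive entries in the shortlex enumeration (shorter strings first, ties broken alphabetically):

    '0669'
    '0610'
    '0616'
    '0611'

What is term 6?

Continuing the enumeration 2 steps past 0611: 0611 → 0619 → (answer).

0690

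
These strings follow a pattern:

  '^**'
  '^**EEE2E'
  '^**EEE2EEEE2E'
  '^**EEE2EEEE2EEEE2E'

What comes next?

Each term is the previous one with EEE2E appended.
Applying this once more to ^**EEE2EEEE2EEEE2E:

^**EEE2EEEE2EEEE2EEEE2E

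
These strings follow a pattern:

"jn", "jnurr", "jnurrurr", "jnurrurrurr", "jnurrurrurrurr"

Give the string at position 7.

The strings grow by a fixed suffix urr each time.
From jnurrurrurrurr, 2 further steps: jnurrurrurrurr → jnurrurrurrurrurr → (answer).

jnurrurrurrurrurrurr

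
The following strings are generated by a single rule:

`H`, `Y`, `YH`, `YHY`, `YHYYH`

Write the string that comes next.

YHYYHYHY

This is a Fibonacci-style word recurrence s(k) = s(k−1)·s(k−2): e.g. Y·H = YH.
Continuing: YHYYH · YHY gives term 6.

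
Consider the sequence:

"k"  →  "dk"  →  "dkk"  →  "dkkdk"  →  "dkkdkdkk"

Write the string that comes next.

dkkdkdkkdkkdk

This is a Fibonacci-style word recurrence s(k) = s(k−1)·s(k−2): e.g. dk·k = dkk.
So term 6 is dkkdkdkk·dkkdk.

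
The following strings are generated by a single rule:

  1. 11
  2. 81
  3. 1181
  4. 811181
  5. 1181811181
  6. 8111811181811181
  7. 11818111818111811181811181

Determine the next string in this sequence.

811181118181118111818111818111811181811181

This is a Fibonacci-style word recurrence s(k) = s(k−2)·s(k−1): e.g. 11·81 = 1181.
Continuing: 8111811181811181 · 11818111818111811181811181 gives term 8.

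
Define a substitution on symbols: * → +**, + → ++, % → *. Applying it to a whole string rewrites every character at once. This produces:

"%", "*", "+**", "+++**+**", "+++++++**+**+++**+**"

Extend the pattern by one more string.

φ(+++++++**+**+++**+**) expands symbol-by-symbol to ++ ++ ++ ++ ++ ++ ++ +** +** ++ +** +** ++ ++ ++ +** +** ++ +** +**; joining the 20 pieces gives the next term.

+++++++++++++++**+**+++**+**+++++++**+**+++**+**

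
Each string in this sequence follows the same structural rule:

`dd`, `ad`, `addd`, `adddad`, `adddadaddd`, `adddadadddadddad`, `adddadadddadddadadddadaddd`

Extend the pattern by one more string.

adddadadddadddadadddadadddadddadadddadddad

From term 3 onward, concatenate the last term with the second-to-last: ad·dd = addd, addd·ad = adddad, …
Continuing: adddadadddadddadadddadaddd · adddadadddadddad gives term 8.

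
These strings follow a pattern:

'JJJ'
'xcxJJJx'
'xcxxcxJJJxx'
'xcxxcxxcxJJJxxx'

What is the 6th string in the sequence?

xcxxcxxcxxcxxcxJJJxxxxx

Every step adds xcx to the front and x to the end of the previous string.
From xcxxcxxcxJJJxxx, 2 further steps: xcxxcxxcxJJJxxx → xcxxcxxcxxcxJJJxxxx → (answer).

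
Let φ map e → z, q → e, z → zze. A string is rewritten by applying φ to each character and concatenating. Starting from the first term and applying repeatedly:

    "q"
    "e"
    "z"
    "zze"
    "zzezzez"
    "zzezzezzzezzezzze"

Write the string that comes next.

φ(zzezzezzzezzezzze) expands symbol-by-symbol to zze zze z zze zze z zze zze zze z zze zze z zze zze zze z; joining the 17 pieces gives the next term.

zzezzezzzezzezzzezzezzezzzezzezzzezzezzez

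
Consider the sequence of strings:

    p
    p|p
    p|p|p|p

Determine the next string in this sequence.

Each string is two copies of the previous one joined by '|'.
Doubling p|p|p|p with '|' between the halves:

p|p|p|p|p|p|p|p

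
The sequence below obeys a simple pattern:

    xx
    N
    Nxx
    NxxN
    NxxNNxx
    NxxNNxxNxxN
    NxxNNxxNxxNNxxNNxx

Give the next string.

NxxNNxxNxxNNxxNNxxNxxNNxxNxxN

Each term (from the third on) is the previous term followed by the one before it: term 3 = N·xx = Nxx.
Continuing: NxxNNxxNxxNNxxNNxx · NxxNNxxNxxN gives term 8.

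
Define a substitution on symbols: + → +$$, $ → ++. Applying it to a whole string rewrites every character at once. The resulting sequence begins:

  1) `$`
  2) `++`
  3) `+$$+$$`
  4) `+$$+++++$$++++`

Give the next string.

Applying the rule to each of the 14 symbols of +$$+++++$$++++ gives the pieces +$$ ++ ++ +$$ +$$ +$$ +$$ +$$ ++ ++ +$$ +$$ +$$ +$$, which concatenate to the answer.

+$$+++++$$+$$+$$+$$+$$+++++$$+$$+$$+$$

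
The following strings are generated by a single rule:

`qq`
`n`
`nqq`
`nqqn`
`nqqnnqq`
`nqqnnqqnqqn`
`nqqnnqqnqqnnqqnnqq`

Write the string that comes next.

nqqnnqqnqqnnqqnnqqnqqnnqqnqqn

Each term (from the third on) is the previous term followed by the one before it: term 3 = n·qq = nqq.
Continuing: nqqnnqqnqqnnqqnnqq · nqqnnqqnqqn gives term 8.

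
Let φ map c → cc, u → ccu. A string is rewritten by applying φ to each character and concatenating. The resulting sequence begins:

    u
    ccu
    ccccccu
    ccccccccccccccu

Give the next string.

φ(ccccccccccccccu) expands symbol-by-symbol to cc cc cc cc cc cc cc cc cc cc cc cc cc cc ccu; joining the 15 pieces gives the next term.

ccccccccccccccccccccccccccccccu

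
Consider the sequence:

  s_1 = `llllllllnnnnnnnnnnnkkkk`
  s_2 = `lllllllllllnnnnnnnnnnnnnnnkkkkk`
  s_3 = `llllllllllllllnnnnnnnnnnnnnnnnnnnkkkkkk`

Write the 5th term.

llllllllllllllllllllnnnnnnnnnnnnnnnnnnnnnnnnnnnkkkkkkkk

The n-th term is 3n+2 l's then 4n+3 n's then n+2 k's, where the shown terms are n = 2, 3, 4.
For term 5, n = 6, so the run lengths are 20, 27, 8.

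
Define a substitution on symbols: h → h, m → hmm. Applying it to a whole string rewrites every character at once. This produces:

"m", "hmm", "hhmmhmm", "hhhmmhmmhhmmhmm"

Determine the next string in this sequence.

φ(hhhmmhmmhhmmhmm) expands symbol-by-symbol to h h h hmm hmm h hmm hmm h h hmm hmm h hmm hmm; joining the 15 pieces gives the next term.

hhhhmmhmmhhmmhmmhhhmmhmmhhmmhmm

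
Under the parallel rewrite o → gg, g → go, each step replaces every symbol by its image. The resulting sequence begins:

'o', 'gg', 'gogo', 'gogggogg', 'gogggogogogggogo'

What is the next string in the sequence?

Rewriting the 16 symbols of gogggogogogggogo one by one yields go gg go go go gg go gg go gg go go go gg go gg; concatenated:

gogggogogogggogggogggogogogggogg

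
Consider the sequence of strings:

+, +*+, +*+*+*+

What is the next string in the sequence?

Every step duplicates the string with '*' between the halves.
Doubling +*+*+*+ with '*' between the halves:

+*+*+*+*+*+*+*+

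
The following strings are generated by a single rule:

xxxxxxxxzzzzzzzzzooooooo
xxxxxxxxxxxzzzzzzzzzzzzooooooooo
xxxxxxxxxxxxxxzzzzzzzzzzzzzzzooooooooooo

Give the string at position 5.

Term n consists of 3n+2 x's, followed by 3n+3 z's, followed by 2n+3 o's, where the shown terms are n = 2, 3, 4.
At n = 6 the blocks have lengths 20, 21, 15.

xxxxxxxxxxxxxxxxxxxxzzzzzzzzzzzzzzzzzzzzzooooooooooooooo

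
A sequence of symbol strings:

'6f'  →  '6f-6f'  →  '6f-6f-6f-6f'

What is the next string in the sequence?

6f-6f-6f-6f-6f-6f-6f-6f

s(k+1) = s(k)·-·s(k) — each term doubles the last with '-' between the halves.
One more doubling of 6f-6f-6f-6f gives the answer.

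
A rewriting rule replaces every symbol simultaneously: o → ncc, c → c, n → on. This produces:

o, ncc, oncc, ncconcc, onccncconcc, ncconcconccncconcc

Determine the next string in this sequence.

Applying the rule to each of the 18 symbols of ncconcconccncconcc gives the pieces on c c ncc on c c ncc on c c on c c ncc on c c, which concatenate to the answer.

onccncconccncconcconccncconcc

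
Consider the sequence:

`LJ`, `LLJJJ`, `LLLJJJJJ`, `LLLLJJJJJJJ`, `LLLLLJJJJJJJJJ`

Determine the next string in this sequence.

LLLLLLJJJJJJJJJJJ

The n-th term is n L's then 2n-1 J's (n = 1, 2, …).
At n = 6 the blocks have lengths 6, 11.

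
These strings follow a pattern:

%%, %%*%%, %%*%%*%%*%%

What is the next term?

Each string is two copies of the previous one joined by '*'.
Doubling %%*%%*%%*%% with '*' between the halves:

%%*%%*%%*%%*%%*%%*%%*%%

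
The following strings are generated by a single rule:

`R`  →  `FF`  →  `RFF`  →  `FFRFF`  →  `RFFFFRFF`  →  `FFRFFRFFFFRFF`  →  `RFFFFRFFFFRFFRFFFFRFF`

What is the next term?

This is a Fibonacci-style word recurrence s(k) = s(k−2)·s(k−1): e.g. R·FF = RFF.
The next term joins FFRFFRFFFFRFF and RFFFFRFFFFRFFRFFFFRFF.

FFRFFRFFFFRFFRFFFFRFFFFRFFRFFFFRFF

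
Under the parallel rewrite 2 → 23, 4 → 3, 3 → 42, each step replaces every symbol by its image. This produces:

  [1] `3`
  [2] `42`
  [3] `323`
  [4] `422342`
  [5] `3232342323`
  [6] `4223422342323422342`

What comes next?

Rewriting the 19 symbols of 4223422342323422342 one by one yields 3 23 23 42 3 23 23 42 3 23 42 23 42 3 23 23 42 3 23; concatenated:

323234232323423234223423232342323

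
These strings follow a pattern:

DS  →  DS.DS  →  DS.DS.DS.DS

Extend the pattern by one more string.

Each string is two copies of the previous one joined by '.'.
So the next term is two copies of DS.DS.DS.DS with '.' between the halves.

DS.DS.DS.DS.DS.DS.DS.DS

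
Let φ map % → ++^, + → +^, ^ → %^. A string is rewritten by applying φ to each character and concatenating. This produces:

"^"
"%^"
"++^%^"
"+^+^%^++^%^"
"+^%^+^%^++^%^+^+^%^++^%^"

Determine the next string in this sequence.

Rewriting the 24 symbols of +^%^+^%^++^%^+^+^%^++^%^ one by one yields +^ %^ ++^ %^ +^ %^ ++^ %^ +^ +^ %^ ++^ %^ +^ %^ +^ %^ ++^ %^ +^ +^ %^ ++^ %^; concatenated:

+^%^++^%^+^%^++^%^+^+^%^++^%^+^%^+^%^++^%^+^+^%^++^%^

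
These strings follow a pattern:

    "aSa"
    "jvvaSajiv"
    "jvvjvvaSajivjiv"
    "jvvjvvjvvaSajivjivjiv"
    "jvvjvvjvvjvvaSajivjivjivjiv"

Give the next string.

jvvjvvjvvjvvjvvaSajivjivjivjivjiv

s(k+1) = jvv·s(k)·jiv, so each term gains jvv as a prefix and jiv as a suffix.
So the next term is jvv·jvvjvvjvvjvvaSajivjivjivjiv·jiv.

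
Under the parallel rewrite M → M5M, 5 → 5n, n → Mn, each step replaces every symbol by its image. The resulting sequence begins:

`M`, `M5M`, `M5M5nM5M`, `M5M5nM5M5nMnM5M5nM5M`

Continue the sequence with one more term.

M5M5nM5M5nMnM5M5nM5M5nMnM5MMnM5M5nM5M5nMnM5M5nM5M

Replace each of the 20 characters of M5M5nM5M5nMnM5M5nM5M in place — M5M 5n M5M 5n Mn M5M 5n M5M 5n Mn M5M Mn M5M 5n M5M 5n Mn M5M 5n M5M — and concatenate.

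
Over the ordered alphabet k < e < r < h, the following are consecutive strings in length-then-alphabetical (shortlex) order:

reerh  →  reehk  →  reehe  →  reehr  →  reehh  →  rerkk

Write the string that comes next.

rerke

Find the rightmost character of rerkk below h, bump it to the next letter, and reset everything to its right to k.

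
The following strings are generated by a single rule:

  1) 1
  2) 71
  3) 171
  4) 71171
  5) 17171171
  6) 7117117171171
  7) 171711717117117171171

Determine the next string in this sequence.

Each term (from the third on) is the two preceding terms concatenated in order: term 3 = 1·71 = 171.
Continuing: 7117117171171 · 171711717117117171171 gives term 8.

7117117171171171711717117117171171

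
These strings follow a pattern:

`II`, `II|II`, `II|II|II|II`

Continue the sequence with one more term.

Each string is two copies of the previous one joined by '|'.
Doubling II|II|II|II with '|' between the halves:

II|II|II|II|II|II|II|II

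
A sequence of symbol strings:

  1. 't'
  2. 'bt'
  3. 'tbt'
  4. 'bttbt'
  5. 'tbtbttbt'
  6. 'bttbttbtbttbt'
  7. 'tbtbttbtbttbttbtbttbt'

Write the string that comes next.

This is a Fibonacci-style word recurrence s(k) = s(k−2)·s(k−1): e.g. t·bt = tbt.
Continuing: bttbttbtbttbt · tbtbttbtbttbttbtbttbt gives term 8.

bttbttbtbttbttbtbttbtbttbttbtbttbt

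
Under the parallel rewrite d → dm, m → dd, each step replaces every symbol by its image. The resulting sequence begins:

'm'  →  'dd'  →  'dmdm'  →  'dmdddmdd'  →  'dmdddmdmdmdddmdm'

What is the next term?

dmdddmdmdmdddmdddmdddmdmdmdddmdd

φ(dmdddmdmdmdddmdm) expands symbol-by-symbol to dm dd dm dm dm dd dm dd dm dd dm dm dm dd dm dd; joining the 16 pieces gives the next term.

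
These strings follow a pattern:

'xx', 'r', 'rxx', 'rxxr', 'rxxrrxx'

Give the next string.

This is a Fibonacci-style word recurrence s(k) = s(k−1)·s(k−2): e.g. r·xx = rxx.
The next term joins rxxrrxx and rxxr.

rxxrrxxrxxr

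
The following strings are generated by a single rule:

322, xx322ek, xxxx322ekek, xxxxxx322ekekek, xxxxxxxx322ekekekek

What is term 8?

xxxxxxxxxxxxxx322ekekekekekekek

s(k+1) = xx·s(k)·ek, so each term gains xx as a prefix and ek as a suffix.
From xxxxxxxx322ekekekek, 3 further steps: xxxxxxxx322ekekekek → xxxxxxxxxx322ekekekekek → xxxxxxxxxxxx322ekekekekekek → (answer).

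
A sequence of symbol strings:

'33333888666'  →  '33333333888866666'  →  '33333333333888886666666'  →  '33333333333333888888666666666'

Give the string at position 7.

33333333333333333333333888888888666666666666666

Each string has the form 3^{3n+2} 8^{n+2} 6^{2n+1} (n = 1, 2, …).
For term 7, n = 7, so the run lengths are 23, 9, 15.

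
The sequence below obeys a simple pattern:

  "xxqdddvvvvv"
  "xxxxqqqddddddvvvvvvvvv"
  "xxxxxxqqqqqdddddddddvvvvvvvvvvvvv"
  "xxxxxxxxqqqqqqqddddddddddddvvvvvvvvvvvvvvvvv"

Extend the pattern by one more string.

xxxxxxxxxxqqqqqqqqqdddddddddddddddvvvvvvvvvvvvvvvvvvvvv

The n-th term is 2n x's then 2n-1 q's then 3n d's then 4n+1 v's (n = 1, 2, …).
Setting n = 5 gives 10, 9, 15, 21 characters in each block.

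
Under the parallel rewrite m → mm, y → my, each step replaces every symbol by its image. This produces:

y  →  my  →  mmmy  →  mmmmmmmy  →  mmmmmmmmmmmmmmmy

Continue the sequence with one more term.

mmmmmmmmmmmmmmmmmmmmmmmmmmmmmmmy

Replace each of the 16 characters of mmmmmmmmmmmmmmmy in place — mm mm mm mm mm mm mm mm mm mm mm mm mm mm mm my — and concatenate.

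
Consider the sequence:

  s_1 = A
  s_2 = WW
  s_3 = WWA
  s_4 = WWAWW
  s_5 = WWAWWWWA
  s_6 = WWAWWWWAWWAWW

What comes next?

WWAWWWWAWWAWWWWAWWWWA

This is a Fibonacci-style word recurrence s(k) = s(k−1)·s(k−2): e.g. WW·A = WWA.
The next term joins WWAWWWWAWWAWW and WWAWWWWA.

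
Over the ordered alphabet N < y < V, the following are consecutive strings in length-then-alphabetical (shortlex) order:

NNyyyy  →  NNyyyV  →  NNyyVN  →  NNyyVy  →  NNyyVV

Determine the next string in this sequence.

The successor of NNyyVV increments the rightmost position that isn't already V and resets every position after it to N.

NNyVNN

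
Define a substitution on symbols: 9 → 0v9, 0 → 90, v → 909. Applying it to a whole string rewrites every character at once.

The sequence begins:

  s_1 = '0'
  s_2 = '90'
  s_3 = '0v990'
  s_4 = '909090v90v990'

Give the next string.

0v9900v9900v9909090v9909090v90v990

φ(909090v90v990) expands symbol-by-symbol to 0v9 90 0v9 90 0v9 90 909 0v9 90 909 0v9 0v9 90; joining the 13 pieces gives the next term.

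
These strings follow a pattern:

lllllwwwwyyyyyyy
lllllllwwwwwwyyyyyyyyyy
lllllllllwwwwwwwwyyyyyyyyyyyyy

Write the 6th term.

lllllllllllllllwwwwwwwwwwwwwwyyyyyyyyyyyyyyyyyyyyyy

Reading off run lengths: l runs 5, 7, 9; w runs 4, 6, 8; y runs 7, 10, 13 — each is linear in n, where the shown terms are n = 2, 3, 4.
For term 6, n = 7, so the run lengths are 15, 14, 22.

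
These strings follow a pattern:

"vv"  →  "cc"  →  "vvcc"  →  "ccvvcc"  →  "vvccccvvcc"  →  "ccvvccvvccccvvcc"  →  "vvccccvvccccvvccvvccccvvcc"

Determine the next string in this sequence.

From term 3 onward, concatenate the second-to-last term with the last: vv·cc = vvcc, cc·vvcc = ccvvcc, …
So term 8 is ccvvccvvccccvvcc·vvccccvvccccvvccvvccccvvcc.

ccvvccvvccccvvccvvccccvvccccvvccvvccccvvcc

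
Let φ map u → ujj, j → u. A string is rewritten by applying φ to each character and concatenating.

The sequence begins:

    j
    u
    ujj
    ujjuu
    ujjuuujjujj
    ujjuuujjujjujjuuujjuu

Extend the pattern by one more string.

Replace each of the 21 characters of ujjuuujjujjujjuuujjuu in place — ujj u u ujj ujj ujj u u ujj u u ujj u u ujj ujj ujj u u ujj ujj — and concatenate.

ujjuuujjujjujjuuujjuuujjuuujjujjujjuuujjujj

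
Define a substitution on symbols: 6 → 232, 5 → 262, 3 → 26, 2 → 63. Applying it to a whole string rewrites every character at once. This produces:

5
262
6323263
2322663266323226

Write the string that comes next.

Rewriting the 16 symbols of 2322663266323226 one by one yields 63 26 63 63 232 232 26 63 232 232 26 63 26 63 63 232; concatenated:

6326636323223226632322322663266363232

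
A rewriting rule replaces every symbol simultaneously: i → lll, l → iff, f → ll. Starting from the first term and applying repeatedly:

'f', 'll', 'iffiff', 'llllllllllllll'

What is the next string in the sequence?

Rewriting the 14 symbols of llllllllllllll one by one yields iff iff iff iff iff iff iff iff iff iff iff iff iff iff; concatenated:

iffiffiffiffiffiffiffiffiffiffiffiffiffiff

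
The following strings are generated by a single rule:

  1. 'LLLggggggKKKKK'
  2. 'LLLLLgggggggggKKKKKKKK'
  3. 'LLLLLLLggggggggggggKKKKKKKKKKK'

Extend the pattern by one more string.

Reading off run lengths: L runs 3, 5, 7; g runs 6, 9, 12; K runs 5, 8, 11 — each is linear in n (n = 1, 2, …).
At n = 4 the blocks have lengths 9, 15, 14.

LLLLLLLLLgggggggggggggggKKKKKKKKKKKKKK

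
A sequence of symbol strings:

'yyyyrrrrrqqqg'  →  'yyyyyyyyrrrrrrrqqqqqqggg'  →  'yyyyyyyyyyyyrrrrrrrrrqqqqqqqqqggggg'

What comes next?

yyyyyyyyyyyyyyyyrrrrrrrrrrrqqqqqqqqqqqqggggggg

Term n consists of 4n y's, followed by 2n+3 r's, followed by 3n q's, followed by 2n-1 g's (n = 1, 2, …).
For the next term, n = 4, so the run lengths are 16, 11, 12, 7.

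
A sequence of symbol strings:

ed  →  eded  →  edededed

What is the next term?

s(k+1) = s(k)·s(k) — each term doubles the last.
One more doubling of edededed gives the answer.

edededededededed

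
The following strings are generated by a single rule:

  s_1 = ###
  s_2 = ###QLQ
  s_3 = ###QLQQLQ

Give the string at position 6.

Every step adds QLQ to the end: s(k+1) = s(k)·QLQ.
From ###QLQQLQ, 3 further steps: ###QLQQLQ → ###QLQQLQQLQ → ###QLQQLQQLQQLQ → (answer).

###QLQQLQQLQQLQQLQ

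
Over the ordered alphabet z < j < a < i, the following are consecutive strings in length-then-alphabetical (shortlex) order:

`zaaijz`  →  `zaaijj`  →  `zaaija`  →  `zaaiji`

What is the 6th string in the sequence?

zaaiaj

Advancing 2 positions from zaaiji through zaaiji → zaaiaz reaches term 6.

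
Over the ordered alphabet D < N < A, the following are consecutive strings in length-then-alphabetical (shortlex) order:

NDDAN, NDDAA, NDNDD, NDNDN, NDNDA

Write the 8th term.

NDNNA

Continuing the enumeration 3 steps past NDNDA: NDNDA → NDNND → NDNNN → (answer).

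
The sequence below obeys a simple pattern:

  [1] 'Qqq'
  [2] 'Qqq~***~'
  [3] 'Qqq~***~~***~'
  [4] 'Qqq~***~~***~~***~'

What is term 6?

Qqq~***~~***~~***~~***~~***~

Each term is the previous one with ~***~ appended.
From Qqq~***~~***~~***~, 2 further steps: Qqq~***~~***~~***~ → Qqq~***~~***~~***~~***~ → (answer).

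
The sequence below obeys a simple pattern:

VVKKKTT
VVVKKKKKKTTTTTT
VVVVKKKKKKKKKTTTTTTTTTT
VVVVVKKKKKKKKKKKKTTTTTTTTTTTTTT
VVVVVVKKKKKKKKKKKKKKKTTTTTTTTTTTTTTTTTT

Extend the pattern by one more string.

The n-th term is n+1 V's then 3n K's then 4n-2 T's (n = 1, 2, …).
At n = 6 the blocks have lengths 7, 18, 22.

VVVVVVVKKKKKKKKKKKKKKKKKKTTTTTTTTTTTTTTTTTTTTTT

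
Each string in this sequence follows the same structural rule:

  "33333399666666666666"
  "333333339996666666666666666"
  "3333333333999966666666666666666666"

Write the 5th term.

333333333333339999996666666666666666666666666666

Reading off run lengths: 3 runs 6, 8, 10; 9 runs 2, 3, 4; 6 runs 12, 16, 20 — each is linear in n, where the shown terms are n = 3, 4, 5.
Setting n = 7 gives 14, 6, 28 characters in each block.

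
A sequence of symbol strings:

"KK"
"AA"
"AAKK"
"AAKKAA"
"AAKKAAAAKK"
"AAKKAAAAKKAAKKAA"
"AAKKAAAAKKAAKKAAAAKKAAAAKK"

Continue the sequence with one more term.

AAKKAAAAKKAAKKAAAAKKAAAAKKAAKKAAAAKKAAKKAA

Each term (from the third on) is the previous term followed by the one before it: term 3 = AA·KK = AAKK.
The next term joins AAKKAAAAKKAAKKAAAAKKAAAAKK and AAKKAAAAKKAAKKAA.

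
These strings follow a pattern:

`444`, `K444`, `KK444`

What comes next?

Every step adds K at the front: s(k+1) = K·s(k).
Applying this once more to KK444:

KKK444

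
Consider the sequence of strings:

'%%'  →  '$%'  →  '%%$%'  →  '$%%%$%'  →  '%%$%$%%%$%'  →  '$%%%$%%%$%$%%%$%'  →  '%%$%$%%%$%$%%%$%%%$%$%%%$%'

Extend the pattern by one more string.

Each term (from the third on) is the two preceding terms concatenated in order: term 3 = %%·$% = %%$%.
So term 8 is $%%%$%%%$%$%%%$%·%%$%$%%%$%$%%%$%%%$%$%%%$%.

$%%%$%%%$%$%%%$%%%$%$%%%$%$%%%$%%%$%$%%%$%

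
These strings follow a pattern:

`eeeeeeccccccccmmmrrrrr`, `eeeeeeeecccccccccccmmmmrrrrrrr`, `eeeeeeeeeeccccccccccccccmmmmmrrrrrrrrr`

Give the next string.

eeeeeeeeeeeecccccccccccccccccmmmmmmrrrrrrrrrrr

Reading off run lengths: e runs 6, 8, 10; c runs 8, 11, 14; m runs 3, 4, 5; r runs 5, 7, 9 — each is linear in n, where the shown terms are n = 2, 3, 4.
For the next term, n = 5, so the run lengths are 12, 17, 6, 11.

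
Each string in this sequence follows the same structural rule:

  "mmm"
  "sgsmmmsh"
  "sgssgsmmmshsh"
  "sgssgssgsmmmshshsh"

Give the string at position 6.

sgssgssgssgssgsmmmshshshshsh

Each term wraps the previous one in sgs on the left and sh on the right.
From sgssgssgsmmmshshsh, 2 further steps: sgssgssgsmmmshshsh → sgssgssgssgsmmmshshshsh → (answer).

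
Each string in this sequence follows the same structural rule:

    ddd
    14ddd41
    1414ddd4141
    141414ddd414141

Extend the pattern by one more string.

Every step adds 14 to the front and 41 to the end of the previous string.
One more step from 141414ddd414141 gives the answer.

14141414ddd41414141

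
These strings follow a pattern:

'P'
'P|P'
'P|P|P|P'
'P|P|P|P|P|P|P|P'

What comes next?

Every step duplicates the string with '|' between the halves.
Doubling P|P|P|P|P|P|P|P with '|' between the halves:

P|P|P|P|P|P|P|P|P|P|P|P|P|P|P|P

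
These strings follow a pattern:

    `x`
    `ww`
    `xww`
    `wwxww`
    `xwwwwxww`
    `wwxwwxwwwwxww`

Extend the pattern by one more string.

From term 3 onward, concatenate the second-to-last term with the last: x·ww = xww, ww·xww = wwxww, …
Continuing: xwwwwxww · wwxwwxwwwwxww gives term 7.

xwwwwxwwwwxwwxwwwwxww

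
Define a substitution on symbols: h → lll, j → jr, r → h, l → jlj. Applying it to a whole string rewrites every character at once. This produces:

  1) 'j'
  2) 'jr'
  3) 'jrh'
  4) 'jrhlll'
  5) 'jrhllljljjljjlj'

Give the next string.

φ(jrhllljljjljjlj) expands symbol-by-symbol to jr h lll jlj jlj jlj jr jlj jr jr jlj jr jr jlj jr; joining the 15 pieces gives the next term.

jrhllljljjljjljjrjljjrjrjljjrjrjljjr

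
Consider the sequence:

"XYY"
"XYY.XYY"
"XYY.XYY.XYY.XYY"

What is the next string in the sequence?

s(k+1) = s(k)·.·s(k) — each term doubles the last with '.' between the halves.
Doubling XYY.XYY.XYY.XYY with '.' between the halves:

XYY.XYY.XYY.XYY.XYY.XYY.XYY.XYY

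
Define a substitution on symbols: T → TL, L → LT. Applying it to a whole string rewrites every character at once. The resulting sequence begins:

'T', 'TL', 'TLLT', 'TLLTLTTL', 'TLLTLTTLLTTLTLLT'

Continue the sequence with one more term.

TLLTLTTLLTTLTLLTLTTLTLLTTLLTLTTL

Replace each of the 16 characters of TLLTLTTLLTTLTLLT in place — TL LT LT TL LT TL TL LT LT TL TL LT TL LT LT TL — and concatenate.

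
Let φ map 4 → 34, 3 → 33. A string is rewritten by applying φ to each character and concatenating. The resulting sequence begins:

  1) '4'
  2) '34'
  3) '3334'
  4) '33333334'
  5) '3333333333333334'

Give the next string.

Applying the rule to each of the 16 symbols of 3333333333333334 gives the pieces 33 33 33 33 33 33 33 33 33 33 33 33 33 33 33 34, which concatenate to the answer.

33333333333333333333333333333334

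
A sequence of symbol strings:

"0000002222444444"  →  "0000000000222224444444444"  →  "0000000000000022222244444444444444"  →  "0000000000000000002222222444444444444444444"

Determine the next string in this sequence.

Each string has the form 0^{4n+2} 2^{n+3} 4^{4n+2} (n = 1, 2, …).
For the next term, n = 5, so the run lengths are 22, 8, 22.

0000000000000000000000222222224444444444444444444444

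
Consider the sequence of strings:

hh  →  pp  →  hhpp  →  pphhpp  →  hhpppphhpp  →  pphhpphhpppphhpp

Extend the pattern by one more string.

Each term (from the third on) is the two preceding terms concatenated in order: term 3 = hh·pp = hhpp.
The next term joins hhpppphhpp and pphhpphhpppphhpp.

hhpppphhpppphhpphhpppphhpp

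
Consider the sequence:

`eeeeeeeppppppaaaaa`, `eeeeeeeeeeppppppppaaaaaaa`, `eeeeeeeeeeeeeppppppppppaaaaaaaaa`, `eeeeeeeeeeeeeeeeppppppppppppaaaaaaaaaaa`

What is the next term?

eeeeeeeeeeeeeeeeeeeppppppppppppppaaaaaaaaaaaaa

Term n consists of 3n+1 e's, followed by 2n+2 p's, followed by 2n+1 a's, where the shown terms are n = 2, 3, 4, 5.
For the next term, n = 6, so the run lengths are 19, 14, 13.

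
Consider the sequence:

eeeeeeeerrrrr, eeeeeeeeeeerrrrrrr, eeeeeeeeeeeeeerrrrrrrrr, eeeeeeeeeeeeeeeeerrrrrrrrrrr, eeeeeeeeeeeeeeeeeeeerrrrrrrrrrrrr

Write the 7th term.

The n-th term is 3n-1 e's then 2n-1 r's, where the shown terms are n = 3, 4, 5, 6, 7.
For term 7, n = 9, so the run lengths are 26, 17.

eeeeeeeeeeeeeeeeeeeeeeeeeerrrrrrrrrrrrrrrrr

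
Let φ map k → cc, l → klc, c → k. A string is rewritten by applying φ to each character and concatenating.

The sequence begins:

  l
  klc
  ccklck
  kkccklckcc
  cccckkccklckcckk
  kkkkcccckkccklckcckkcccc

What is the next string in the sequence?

Rewriting the 24 symbols of kkkkcccckkccklckcckkcccc one by one yields cc cc cc cc k k k k cc cc k k cc klc k cc k k cc cc k k k k; concatenated:

cccccccckkkkcccckkccklckcckkcccckkkk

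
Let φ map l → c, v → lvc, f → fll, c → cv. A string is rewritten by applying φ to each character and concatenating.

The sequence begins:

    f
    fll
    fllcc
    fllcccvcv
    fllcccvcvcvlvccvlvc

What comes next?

fllcccvcvcvlvccvlvccvlvcclvccvcvlvcclvccv

Applying the rule to each of the 19 symbols of fllcccvcvcvlvccvlvc gives the pieces fll c c cv cv cv lvc cv lvc cv lvc c lvc cv cv lvc c lvc cv, which concatenate to the answer.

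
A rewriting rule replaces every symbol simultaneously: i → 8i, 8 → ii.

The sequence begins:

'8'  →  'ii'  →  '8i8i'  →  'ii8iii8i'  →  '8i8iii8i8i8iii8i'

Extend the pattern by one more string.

Applying the rule to each of the 16 symbols of 8i8iii8i8i8iii8i gives the pieces ii 8i ii 8i 8i 8i ii 8i ii 8i ii 8i 8i 8i ii 8i, which concatenate to the answer.

ii8iii8i8i8iii8iii8iii8i8i8iii8i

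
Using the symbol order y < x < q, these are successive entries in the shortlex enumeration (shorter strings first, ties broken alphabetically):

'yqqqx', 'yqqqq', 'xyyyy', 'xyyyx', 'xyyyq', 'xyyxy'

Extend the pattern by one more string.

Find the rightmost character of xyyxy below q, bump it to the next letter, and reset everything to its right to y.

xyyxx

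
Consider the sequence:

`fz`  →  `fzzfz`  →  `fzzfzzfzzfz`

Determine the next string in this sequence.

fzzfzzfzzfzzfzzfzzfzzfz

s(k+1) = s(k)·z·s(k) — each term doubles the last with 'z' between the halves.
So the next term is two copies of fzzfzzfzzfz with 'z' between the halves.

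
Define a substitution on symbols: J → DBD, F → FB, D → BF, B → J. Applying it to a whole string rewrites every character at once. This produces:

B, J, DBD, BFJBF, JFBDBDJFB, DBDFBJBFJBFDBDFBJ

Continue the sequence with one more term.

Applying the rule to each of the 17 symbols of DBDFBJBFJBFDBDFBJ gives the pieces BF J BF FB J DBD J FB DBD J FB BF J BF FB J DBD, which concatenate to the answer.

BFJBFFBJDBDJFBDBDJFBBFJBFFBJDBD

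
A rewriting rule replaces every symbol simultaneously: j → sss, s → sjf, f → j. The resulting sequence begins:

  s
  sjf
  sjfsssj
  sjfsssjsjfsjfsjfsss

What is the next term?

φ(sjfsssjsjfsjfsjfsss) expands symbol-by-symbol to sjf sss j sjf sjf sjf sss sjf sss j sjf sss j sjf sss j sjf sjf sjf; joining the 19 pieces gives the next term.

sjfsssjsjfsjfsjfssssjfsssjsjfsssjsjfsssjsjfsjfsjf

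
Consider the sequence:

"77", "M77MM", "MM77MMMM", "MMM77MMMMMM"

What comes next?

s(k+1) = M·s(k)·MM, so each term gains M as a prefix and MM as a suffix.
One more step from MMM77MMMMMM gives the answer.

MMMM77MMMMMMMM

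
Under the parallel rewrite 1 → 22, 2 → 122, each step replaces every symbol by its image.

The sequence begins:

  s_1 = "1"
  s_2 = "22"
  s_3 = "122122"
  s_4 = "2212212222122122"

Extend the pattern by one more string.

Rewriting the 16 symbols of 2212212222122122 one by one yields 122 122 22 122 122 22 122 122 122 122 22 122 122 22 122 122; concatenated:

12212222122122221221221221222212212222122122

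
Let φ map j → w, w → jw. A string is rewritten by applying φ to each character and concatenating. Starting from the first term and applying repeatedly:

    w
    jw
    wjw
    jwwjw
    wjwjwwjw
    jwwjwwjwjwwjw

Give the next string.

Rewriting the 13 symbols of jwwjwwjwjwwjw one by one yields w jw jw w jw jw w jw w jw jw w jw; concatenated:

wjwjwwjwjwwjwwjwjwwjw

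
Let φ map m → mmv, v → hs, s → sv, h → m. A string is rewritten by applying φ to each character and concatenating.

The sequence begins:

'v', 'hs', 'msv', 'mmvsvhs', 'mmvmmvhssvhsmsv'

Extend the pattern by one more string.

Applying the rule to each of the 15 symbols of mmvmmvhssvhsmsv gives the pieces mmv mmv hs mmv mmv hs m sv sv hs m sv mmv sv hs, which concatenate to the answer.

mmvmmvhsmmvmmvhsmsvsvhsmsvmmvsvhs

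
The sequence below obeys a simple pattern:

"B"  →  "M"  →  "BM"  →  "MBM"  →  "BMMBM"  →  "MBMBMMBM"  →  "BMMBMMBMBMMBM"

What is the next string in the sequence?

Each term (from the third on) is the two preceding terms concatenated in order: term 3 = B·M = BM.
Continuing: MBMBMMBM · BMMBMMBMBMMBM gives term 8.

MBMBMMBMBMMBMMBMBMMBM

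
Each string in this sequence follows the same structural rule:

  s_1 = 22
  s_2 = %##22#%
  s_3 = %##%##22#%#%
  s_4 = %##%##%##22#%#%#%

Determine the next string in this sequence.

%##%##%##%##22#%#%#%#%

Every step adds %## to the front and #% to the end of the previous string.
One more step from %##%##%##22#%#%#% gives the answer.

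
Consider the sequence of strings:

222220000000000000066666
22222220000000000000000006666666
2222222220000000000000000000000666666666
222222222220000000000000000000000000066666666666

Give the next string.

22222222222220000000000000000000000000000006666666666666

Term n consists of 2n-1 2's, followed by 4n+2 0's, followed by 2n-1 6's, where the shown terms are n = 3, 4, 5, 6.
At n = 7 the blocks have lengths 13, 30, 13.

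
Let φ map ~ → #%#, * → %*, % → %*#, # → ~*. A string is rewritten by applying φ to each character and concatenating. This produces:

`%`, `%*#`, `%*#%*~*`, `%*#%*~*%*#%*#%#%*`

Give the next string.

%*#%*~*%*#%*#%#%*%*#%*~*%*#%*~*%*#~*%*#%*

φ(%*#%*~*%*#%*#%#%*) expands symbol-by-symbol to %*# %* ~* %*# %* #%# %* %*# %* ~* %*# %* ~* %*# ~* %*# %*; joining the 17 pieces gives the next term.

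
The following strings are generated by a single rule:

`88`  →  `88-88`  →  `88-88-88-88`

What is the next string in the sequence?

Every step duplicates the string with '-' between the halves.
One more doubling of 88-88-88-88 gives the answer.

88-88-88-88-88-88-88-88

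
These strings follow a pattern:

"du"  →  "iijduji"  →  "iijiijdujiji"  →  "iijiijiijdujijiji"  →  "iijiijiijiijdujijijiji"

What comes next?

iijiijiijiijiijdujijijijiji

Each term wraps the previous one in iij on the left and ji on the right.
One more step from iijiijiijiijdujijijiji gives the answer.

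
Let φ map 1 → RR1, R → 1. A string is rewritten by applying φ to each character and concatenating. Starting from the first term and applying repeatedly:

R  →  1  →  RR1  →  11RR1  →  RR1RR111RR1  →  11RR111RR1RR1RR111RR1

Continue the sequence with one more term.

RR1RR111RR1RR1RR111RR111RR111RR1RR1RR111RR1

φ(11RR111RR1RR1RR111RR1) expands symbol-by-symbol to RR1 RR1 1 1 RR1 RR1 RR1 1 1 RR1 1 1 RR1 1 1 RR1 RR1 RR1 1 1 RR1; joining the 21 pieces gives the next term.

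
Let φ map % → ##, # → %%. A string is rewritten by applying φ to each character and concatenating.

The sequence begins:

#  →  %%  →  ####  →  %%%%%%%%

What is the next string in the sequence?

Expanding %%%%%%%%: %→##, %→##, %→##, %→##, %→##, %→##, %→##, %→##. Concatenated: ## ## ## ## ## ## ## ##.

################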